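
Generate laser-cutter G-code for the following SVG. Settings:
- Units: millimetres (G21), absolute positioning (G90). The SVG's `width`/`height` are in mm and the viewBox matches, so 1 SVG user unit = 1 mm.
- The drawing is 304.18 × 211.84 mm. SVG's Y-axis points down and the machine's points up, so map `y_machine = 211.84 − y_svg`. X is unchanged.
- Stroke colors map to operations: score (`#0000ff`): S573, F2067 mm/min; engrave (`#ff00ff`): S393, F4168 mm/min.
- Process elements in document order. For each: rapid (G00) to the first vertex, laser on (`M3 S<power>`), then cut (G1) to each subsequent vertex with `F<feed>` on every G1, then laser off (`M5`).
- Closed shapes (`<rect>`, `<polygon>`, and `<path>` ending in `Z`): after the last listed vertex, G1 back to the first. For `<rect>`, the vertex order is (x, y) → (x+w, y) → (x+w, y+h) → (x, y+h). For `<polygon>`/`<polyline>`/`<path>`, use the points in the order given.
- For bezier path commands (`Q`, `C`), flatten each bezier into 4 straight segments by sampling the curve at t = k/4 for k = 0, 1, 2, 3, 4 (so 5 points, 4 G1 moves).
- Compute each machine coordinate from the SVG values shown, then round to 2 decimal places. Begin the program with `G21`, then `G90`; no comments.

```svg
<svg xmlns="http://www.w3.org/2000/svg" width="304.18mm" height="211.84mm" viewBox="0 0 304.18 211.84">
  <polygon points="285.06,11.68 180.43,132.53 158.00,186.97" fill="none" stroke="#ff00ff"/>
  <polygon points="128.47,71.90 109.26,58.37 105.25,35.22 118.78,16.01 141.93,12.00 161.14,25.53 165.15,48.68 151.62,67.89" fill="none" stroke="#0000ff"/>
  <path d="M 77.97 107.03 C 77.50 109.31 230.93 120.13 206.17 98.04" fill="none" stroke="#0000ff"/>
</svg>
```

viewBox `0 0 304.18 211.84` with mm width/height → 1 unit = 1 mm. Flip: y_m = 211.84 − y_svg.

**Shape 1** — `<polygon>` closed polygon, stroke `#ff00ff` → engrave (S393, F4168). Machine vertices: (285.06,200.16) → (180.43,79.31) → (158.00,24.87) → (285.06,200.16). Closed: final G1 returns to the first vertex.

**Shape 2** — `<polygon>` regular polygon, stroke `#0000ff` → score (S573, F2067). Machine vertices: (128.47,139.94) → (109.26,153.47) → (105.25,176.62) → (118.78,195.83) → (141.93,199.84) → (161.14,186.31) → (165.15,163.16) → (151.62,143.95) → (128.47,139.94). Closed: final G1 returns to the first vertex.

**Shape 3** — `<path>` cubic bezier, stroke `#0000ff` → score (S573, F2067). Control points (SVG): P0=(77.97,107.03), P1=(77.50,109.31), P2=(230.93,120.13), P3=(206.17,98.04); sampled at t=k/4. Machine vertices: (77.97,104.81) → (101.28,102.15) → (151.18,100.17) → (196.52,102.76) → (206.17,113.80). Open path.

G21
G90
G00 X285.06 Y200.16
M3 S393
G1 X180.43 Y79.31 F4168
G1 X158.00 Y24.87 F4168
G1 X285.06 Y200.16 F4168
M5
G00 X128.47 Y139.94
M3 S573
G1 X109.26 Y153.47 F2067
G1 X105.25 Y176.62 F2067
G1 X118.78 Y195.83 F2067
G1 X141.93 Y199.84 F2067
G1 X161.14 Y186.31 F2067
G1 X165.15 Y163.16 F2067
G1 X151.62 Y143.95 F2067
G1 X128.47 Y139.94 F2067
M5
G00 X77.97 Y104.81
M3 S573
G1 X101.28 Y102.15 F2067
G1 X151.18 Y100.17 F2067
G1 X196.52 Y102.76 F2067
G1 X206.17 Y113.80 F2067
M5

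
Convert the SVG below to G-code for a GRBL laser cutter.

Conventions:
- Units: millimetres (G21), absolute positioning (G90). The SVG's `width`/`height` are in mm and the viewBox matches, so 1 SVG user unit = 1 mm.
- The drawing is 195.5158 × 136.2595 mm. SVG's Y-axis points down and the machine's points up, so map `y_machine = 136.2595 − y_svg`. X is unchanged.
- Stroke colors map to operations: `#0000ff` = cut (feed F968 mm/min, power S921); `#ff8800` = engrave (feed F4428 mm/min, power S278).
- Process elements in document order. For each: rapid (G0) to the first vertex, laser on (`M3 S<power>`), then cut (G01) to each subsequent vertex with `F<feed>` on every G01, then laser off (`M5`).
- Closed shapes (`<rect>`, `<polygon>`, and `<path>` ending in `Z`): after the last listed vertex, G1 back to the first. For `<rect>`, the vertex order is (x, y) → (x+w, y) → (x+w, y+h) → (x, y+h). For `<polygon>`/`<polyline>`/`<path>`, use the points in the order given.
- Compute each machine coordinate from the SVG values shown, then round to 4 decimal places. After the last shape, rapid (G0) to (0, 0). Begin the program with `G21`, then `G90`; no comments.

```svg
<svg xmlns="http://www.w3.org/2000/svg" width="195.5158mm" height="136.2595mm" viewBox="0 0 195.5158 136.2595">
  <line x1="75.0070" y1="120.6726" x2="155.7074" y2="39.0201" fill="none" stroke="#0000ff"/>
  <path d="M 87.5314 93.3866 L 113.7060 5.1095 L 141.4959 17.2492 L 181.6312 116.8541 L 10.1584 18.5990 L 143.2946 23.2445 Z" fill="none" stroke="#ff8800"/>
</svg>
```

G21
G90
G0 X75.0070 Y15.5869
M3 S921
G01 X155.7074 Y97.2394 F968
M5
G0 X87.5314 Y42.8729
M3 S278
G01 X113.7060 Y131.1500 F4428
G01 X141.4959 Y119.0103 F4428
G01 X181.6312 Y19.4054 F4428
G01 X10.1584 Y117.6605 F4428
G01 X143.2946 Y113.0150 F4428
G01 X87.5314 Y42.8729 F4428
M5
G0 X0.0000 Y0.0000

viewBox `0 0 195.5158 136.2595` with mm width/height → 1 unit = 1 mm. Flip: y_m = 136.2595 − y_svg.

**Shape 1** — `<line>` line segment, stroke `#0000ff` → cut (S921, F968). Machine vertices: (75.0070,15.5869) → (155.7074,97.2394). Open path.

**Shape 2** — `<path>` closed polygon, stroke `#ff8800` → engrave (S278, F4428). Machine vertices: (87.5314,42.8729) → (113.7060,131.1500) → (141.4959,119.0103) → (181.6312,19.4054) → (10.1584,117.6605) → (143.2946,113.0150) → (87.5314,42.8729). Closed: final G1 returns to the first vertex.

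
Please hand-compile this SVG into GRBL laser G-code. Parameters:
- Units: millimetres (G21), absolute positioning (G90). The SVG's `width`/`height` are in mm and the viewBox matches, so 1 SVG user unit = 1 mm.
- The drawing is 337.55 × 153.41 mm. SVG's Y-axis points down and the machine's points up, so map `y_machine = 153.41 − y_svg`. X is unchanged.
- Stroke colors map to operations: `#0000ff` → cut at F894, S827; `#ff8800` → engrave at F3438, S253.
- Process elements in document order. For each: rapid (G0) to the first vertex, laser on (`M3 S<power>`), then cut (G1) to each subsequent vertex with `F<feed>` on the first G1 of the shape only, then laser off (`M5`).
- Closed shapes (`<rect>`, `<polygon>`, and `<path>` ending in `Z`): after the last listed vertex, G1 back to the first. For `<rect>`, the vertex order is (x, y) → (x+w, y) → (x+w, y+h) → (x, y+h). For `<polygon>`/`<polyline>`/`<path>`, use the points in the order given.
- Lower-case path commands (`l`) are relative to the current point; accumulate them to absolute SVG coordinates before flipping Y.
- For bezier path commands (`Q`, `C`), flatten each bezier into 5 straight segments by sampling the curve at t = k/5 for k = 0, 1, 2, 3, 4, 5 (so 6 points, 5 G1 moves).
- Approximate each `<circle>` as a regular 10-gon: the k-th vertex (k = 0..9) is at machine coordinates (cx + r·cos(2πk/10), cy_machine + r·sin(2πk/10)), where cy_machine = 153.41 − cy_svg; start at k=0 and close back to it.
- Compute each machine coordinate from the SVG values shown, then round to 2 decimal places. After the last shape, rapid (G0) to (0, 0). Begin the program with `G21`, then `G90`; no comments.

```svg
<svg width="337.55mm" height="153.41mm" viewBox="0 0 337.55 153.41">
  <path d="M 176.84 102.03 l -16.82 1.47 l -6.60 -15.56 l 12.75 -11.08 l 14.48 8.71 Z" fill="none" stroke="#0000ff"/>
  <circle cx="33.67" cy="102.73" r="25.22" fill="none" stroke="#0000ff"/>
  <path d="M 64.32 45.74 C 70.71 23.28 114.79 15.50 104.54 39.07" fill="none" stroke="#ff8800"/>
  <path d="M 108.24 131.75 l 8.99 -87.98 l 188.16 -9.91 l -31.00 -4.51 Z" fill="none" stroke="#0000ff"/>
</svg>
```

G21
G90
G0 X176.84 Y51.38
M3 S827
G1 X160.02 Y49.91 F894
G1 X153.42 Y65.47
G1 X166.17 Y76.55
G1 X180.65 Y67.84
G1 X176.84 Y51.38
M5
G0 X58.89 Y50.68
M3 S827
G1 X54.07 Y65.50 F894
G1 X41.46 Y74.67
G1 X25.88 Y74.67
G1 X13.27 Y65.50
G1 X8.45 Y50.68
G1 X13.27 Y35.86
G1 X25.88 Y26.69
G1 X41.46 Y26.69
G1 X54.07 Y35.86
G1 X58.89 Y50.68
M5
G0 X64.32 Y107.67
M3 S253
G1 X71.94 Y119.25 F3438
G1 X84.19 Y126.51
G1 X96.65 Y128.64
G1 X104.91 Y124.85
G1 X104.54 Y114.34
M5
G0 X108.24 Y21.66
M3 S827
G1 X117.23 Y109.64 F894
G1 X305.39 Y119.55
G1 X274.39 Y124.06
G1 X108.24 Y21.66
M5
G0 X0.00 Y0.00

1 u = 1 mm; y_m = 153.41 − y.

[1] `<path>` regular polygon, #0000ff→cut S827 F894: (176.84,51.38) → (160.02,49.91) → (153.42,65.47) → (166.17,76.55) → (180.65,67.84) → (176.84,51.38) (closed)

[2] `<circle>` circle, #0000ff→cut S827 F894: (58.89,50.68) → (54.07,65.50) → (41.46,74.67) → (25.88,74.67) → (13.27,65.50) → (8.45,50.68) → (13.27,35.86) → (25.88,26.69) → (41.46,26.69) → (54.07,35.86) → (58.89,50.68) (closed)

[3] `<path>` cubic bezier, #ff8800→engrave S253 F3438: (64.32,107.67) → (71.94,119.25) → (84.19,126.51) → (96.65,128.64) → (104.91,124.85) → (104.54,114.34)

[4] `<path>` closed polygon, #0000ff→cut S827 F894: (108.24,21.66) → (117.23,109.64) → (305.39,119.55) → (274.39,124.06) → (108.24,21.66) (closed)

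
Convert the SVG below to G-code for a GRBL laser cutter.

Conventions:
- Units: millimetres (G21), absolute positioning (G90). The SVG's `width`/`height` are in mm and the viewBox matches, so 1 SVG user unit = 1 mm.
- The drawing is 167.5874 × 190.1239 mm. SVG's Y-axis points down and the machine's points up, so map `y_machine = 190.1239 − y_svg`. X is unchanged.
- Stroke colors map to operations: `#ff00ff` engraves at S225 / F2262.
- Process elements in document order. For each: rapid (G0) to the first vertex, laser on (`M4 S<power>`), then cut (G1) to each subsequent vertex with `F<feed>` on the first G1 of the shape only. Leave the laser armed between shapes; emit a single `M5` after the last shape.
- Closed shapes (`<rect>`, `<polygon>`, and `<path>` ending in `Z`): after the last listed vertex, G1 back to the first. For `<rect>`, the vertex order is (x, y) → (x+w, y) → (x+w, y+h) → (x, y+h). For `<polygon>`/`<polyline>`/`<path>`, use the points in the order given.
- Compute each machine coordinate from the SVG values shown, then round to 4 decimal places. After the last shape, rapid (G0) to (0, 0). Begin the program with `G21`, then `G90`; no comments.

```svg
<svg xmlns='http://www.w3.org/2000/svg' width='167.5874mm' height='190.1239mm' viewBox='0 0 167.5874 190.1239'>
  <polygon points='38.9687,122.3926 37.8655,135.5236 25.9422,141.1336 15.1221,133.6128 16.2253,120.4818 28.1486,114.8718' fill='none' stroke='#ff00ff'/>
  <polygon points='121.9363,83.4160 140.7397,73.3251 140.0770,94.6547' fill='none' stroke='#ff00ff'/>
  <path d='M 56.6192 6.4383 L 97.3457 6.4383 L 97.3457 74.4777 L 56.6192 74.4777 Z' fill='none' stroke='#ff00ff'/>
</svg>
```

G21
G90
G0 X38.9687 Y67.7313
M4 S225
G1 X37.8655 Y54.6003 F2262
G1 X25.9422 Y48.9903
G1 X15.1221 Y56.5111
G1 X16.2253 Y69.6421
G1 X28.1486 Y75.2521
G1 X38.9687 Y67.7313
G0 X121.9363 Y106.7079
M4 S225
G1 X140.7397 Y116.7988 F2262
G1 X140.0770 Y95.4692
G1 X121.9363 Y106.7079
G0 X56.6192 Y183.6856
M4 S225
G1 X97.3457 Y183.6856 F2262
G1 X97.3457 Y115.6462
G1 X56.6192 Y115.6462
G1 X56.6192 Y183.6856
M5
G0 X0.0000 Y0.0000

viewBox `0 0 167.5874 190.1239` with mm width/height → 1 unit = 1 mm. Flip: y_m = 190.1239 − y_svg.

**Shape 1** — `<polygon>` regular polygon, stroke `#ff00ff` → engrave (S225, F2262). Machine vertices: (38.9687,67.7313) → (37.8655,54.6003) → (25.9422,48.9903) → (15.1221,56.5111) → (16.2253,69.6421) → (28.1486,75.2521) → (38.9687,67.7313). Closed: final G1 returns to the first vertex.

**Shape 2** — `<polygon>` regular polygon, stroke `#ff00ff` → engrave (S225, F2262). Machine vertices: (121.9363,106.7079) → (140.7397,116.7988) → (140.0770,95.4692) → (121.9363,106.7079). Closed: final G1 returns to the first vertex.

**Shape 3** — `<path>` rectangle, stroke `#ff00ff` → engrave (S225, F2262). Machine vertices: (56.6192,183.6856) → (97.3457,183.6856) → (97.3457,115.6462) → (56.6192,115.6462) → (56.6192,183.6856). Closed: final G1 returns to the first vertex.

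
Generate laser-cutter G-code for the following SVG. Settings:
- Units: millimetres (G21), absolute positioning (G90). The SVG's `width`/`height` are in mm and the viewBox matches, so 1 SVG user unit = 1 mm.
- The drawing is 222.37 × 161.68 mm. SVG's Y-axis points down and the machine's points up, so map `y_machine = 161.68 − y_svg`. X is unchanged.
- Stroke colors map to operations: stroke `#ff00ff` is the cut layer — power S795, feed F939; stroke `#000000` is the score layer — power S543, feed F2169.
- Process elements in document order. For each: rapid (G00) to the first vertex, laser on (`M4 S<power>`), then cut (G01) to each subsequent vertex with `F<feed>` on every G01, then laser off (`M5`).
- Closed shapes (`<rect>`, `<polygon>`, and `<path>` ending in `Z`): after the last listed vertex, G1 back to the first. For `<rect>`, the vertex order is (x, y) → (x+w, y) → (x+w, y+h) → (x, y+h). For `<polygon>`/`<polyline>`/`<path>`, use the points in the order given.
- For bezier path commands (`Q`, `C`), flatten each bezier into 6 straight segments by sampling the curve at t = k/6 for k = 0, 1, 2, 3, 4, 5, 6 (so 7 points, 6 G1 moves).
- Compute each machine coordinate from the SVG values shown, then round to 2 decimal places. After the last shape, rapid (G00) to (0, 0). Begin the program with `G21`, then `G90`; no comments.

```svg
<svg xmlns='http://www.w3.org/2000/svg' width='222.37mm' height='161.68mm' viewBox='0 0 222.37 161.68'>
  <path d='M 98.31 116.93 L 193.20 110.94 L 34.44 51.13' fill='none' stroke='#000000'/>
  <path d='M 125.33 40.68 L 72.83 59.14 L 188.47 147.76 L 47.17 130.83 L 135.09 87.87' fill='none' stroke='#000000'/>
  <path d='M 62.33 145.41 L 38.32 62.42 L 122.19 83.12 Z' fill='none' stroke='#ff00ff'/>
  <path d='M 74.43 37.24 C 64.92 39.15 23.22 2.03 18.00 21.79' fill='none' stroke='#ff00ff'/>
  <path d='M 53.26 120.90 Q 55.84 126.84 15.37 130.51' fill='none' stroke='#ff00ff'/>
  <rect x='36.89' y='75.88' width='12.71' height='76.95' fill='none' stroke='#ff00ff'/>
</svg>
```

Since the viewBox matches the mm dimensions, user units are millimetres directly. The only transform is the Y-flip y_m = 161.68 − y_svg.

Shape 1 is a open polyline drawn with `<path>`. Its stroke #000000 means score at S543, F2169. After flipping Y the toolpath is (98.31,44.75) → (193.20,50.74) → (34.44,110.55).

Shape 2 is a open polyline drawn with `<path>`. Its stroke #000000 means score at S543, F2169. After flipping Y the toolpath is (125.33,121.00) → (72.83,102.54) → (188.47,13.92) → (47.17,30.85) → (135.09,73.81).

Shape 3 is a regular polygon drawn with `<path>`. Its stroke #ff00ff means cut at S795, F939. After flipping Y the toolpath is (62.33,16.27) → (38.32,99.26) → (122.19,78.56) → (62.33,16.27), returning to the start.

Shape 4 is a cubic bezier drawn with `<path>`. Its stroke #ff00ff means cut at S795, F939. After flipping Y the toolpath is (74.43,124.44) → (67.31,126.29) → (56.73,131.99) → (44.61,138.86) → (32.84,144.24) → (23.33,145.47) → (18.00,139.89).

Shape 5 is a quadratic bezier drawn with `<path>`. Its stroke #ff00ff means cut at S795, F939. After flipping Y the toolpath is (53.26,40.78) → (52.92,38.86) → (50.20,37.07) → (45.08,35.41) → (37.57,33.87) → (27.66,32.46) → (15.37,31.17).

Shape 6 is a rectangle drawn with `<rect>`. Its stroke #ff00ff means cut at S795, F939. After flipping Y the toolpath is (36.89,85.80) → (49.60,85.80) → (49.60,8.85) → (36.89,8.85) → (36.89,85.80), returning to the start.

G21
G90
G00 X98.31 Y44.75
M4 S543
G01 X193.20 Y50.74 F2169
G01 X34.44 Y110.55 F2169
M5
G00 X125.33 Y121.00
M4 S543
G01 X72.83 Y102.54 F2169
G01 X188.47 Y13.92 F2169
G01 X47.17 Y30.85 F2169
G01 X135.09 Y73.81 F2169
M5
G00 X62.33 Y16.27
M4 S795
G01 X38.32 Y99.26 F939
G01 X122.19 Y78.56 F939
G01 X62.33 Y16.27 F939
M5
G00 X74.43 Y124.44
M4 S795
G01 X67.31 Y126.29 F939
G01 X56.73 Y131.99 F939
G01 X44.61 Y138.86 F939
G01 X32.84 Y144.24 F939
G01 X23.33 Y145.47 F939
G01 X18.00 Y139.89 F939
M5
G00 X53.26 Y40.78
M4 S795
G01 X52.92 Y38.86 F939
G01 X50.20 Y37.07 F939
G01 X45.08 Y35.41 F939
G01 X37.57 Y33.87 F939
G01 X27.66 Y32.46 F939
G01 X15.37 Y31.17 F939
M5
G00 X36.89 Y85.80
M4 S795
G01 X49.60 Y85.80 F939
G01 X49.60 Y8.85 F939
G01 X36.89 Y8.85 F939
G01 X36.89 Y85.80 F939
M5
G00 X0.00 Y0.00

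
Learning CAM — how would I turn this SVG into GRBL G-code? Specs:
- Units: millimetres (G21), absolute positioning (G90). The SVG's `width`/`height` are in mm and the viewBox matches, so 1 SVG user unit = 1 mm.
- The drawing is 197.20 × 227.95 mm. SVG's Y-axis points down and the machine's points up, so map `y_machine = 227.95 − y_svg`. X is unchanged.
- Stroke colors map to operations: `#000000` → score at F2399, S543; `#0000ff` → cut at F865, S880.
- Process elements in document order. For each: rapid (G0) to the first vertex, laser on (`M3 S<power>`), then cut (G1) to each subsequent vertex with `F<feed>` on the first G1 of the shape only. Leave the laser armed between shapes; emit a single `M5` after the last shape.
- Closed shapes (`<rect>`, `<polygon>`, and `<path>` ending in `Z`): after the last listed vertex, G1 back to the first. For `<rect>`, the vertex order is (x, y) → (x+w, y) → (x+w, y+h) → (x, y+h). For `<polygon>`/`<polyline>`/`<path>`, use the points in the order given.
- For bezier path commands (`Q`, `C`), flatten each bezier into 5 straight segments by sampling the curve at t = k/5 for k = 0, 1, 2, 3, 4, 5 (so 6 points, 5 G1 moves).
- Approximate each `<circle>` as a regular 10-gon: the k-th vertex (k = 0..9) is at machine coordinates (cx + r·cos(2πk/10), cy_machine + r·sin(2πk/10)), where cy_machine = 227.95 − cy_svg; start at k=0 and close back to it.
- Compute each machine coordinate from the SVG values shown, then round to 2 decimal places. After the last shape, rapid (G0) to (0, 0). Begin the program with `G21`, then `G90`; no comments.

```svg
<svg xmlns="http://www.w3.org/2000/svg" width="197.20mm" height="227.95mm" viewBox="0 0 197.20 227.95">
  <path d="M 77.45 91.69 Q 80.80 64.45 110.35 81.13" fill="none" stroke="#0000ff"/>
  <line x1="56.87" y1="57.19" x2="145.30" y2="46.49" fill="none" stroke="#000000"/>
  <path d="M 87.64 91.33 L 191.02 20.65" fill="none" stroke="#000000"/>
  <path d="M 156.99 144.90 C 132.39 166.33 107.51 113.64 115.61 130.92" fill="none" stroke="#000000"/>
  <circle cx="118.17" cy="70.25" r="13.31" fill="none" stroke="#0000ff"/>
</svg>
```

G21
G90
G0 X77.45 Y136.26
M3 S880
G1 X79.84 Y145.40 F865
G1 X84.32 Y151.02
G1 X90.90 Y153.14
G1 X99.58 Y151.74
G1 X110.35 Y146.82
G0 X56.87 Y170.76
M3 S543
G1 X145.30 Y181.46 F2399
G0 X87.64 Y136.62
M3 S543
G1 X191.02 Y207.30 F2399
G0 X156.99 Y83.05
M3 S543
G1 X142.46 Y77.93 F2399
G1 X129.46 Y83.69
G1 X119.59 Y93.40
G1 X114.44 Y100.15
G1 X115.61 Y97.03
G0 X131.48 Y157.70
M3 S880
G1 X128.94 Y165.52 F865
G1 X122.28 Y170.36
G1 X114.06 Y170.36
G1 X107.40 Y165.52
G1 X104.86 Y157.70
G1 X107.40 Y149.88
G1 X114.06 Y145.04
G1 X122.28 Y145.04
G1 X128.94 Y149.88
G1 X131.48 Y157.70
M5
G0 X0.00 Y0.00

viewBox `0 0 197.20 227.95` with mm width/height → 1 unit = 1 mm. Flip: y_m = 227.95 − y_svg.

**Shape 1** — `<path>` quadratic bezier, stroke `#0000ff` → cut (S880, F865). Control points (SVG): P0=(77.45,91.69), P1=(80.80,64.45), P2=(110.35,81.13); sampled at t=k/5. Machine vertices: (77.45,136.26) → (79.84,145.40) → (84.32,151.02) → (90.90,153.14) → (99.58,151.74) → (110.35,146.82). Open path.

**Shape 2** — `<line>` line segment, stroke `#000000` → score (S543, F2399). Machine vertices: (56.87,170.76) → (145.30,181.46). Open path.

**Shape 3** — `<path>` line segment, stroke `#000000` → score (S543, F2399). Machine vertices: (87.64,136.62) → (191.02,207.30). Open path.

**Shape 4** — `<path>` cubic bezier, stroke `#000000` → score (S543, F2399). Control points (SVG): P0=(156.99,144.90), P1=(132.39,166.33), P2=(107.51,113.64), P3=(115.61,130.92); sampled at t=k/5. Machine vertices: (156.99,83.05) → (142.46,77.93) → (129.46,83.69) → (119.59,93.40) → (114.44,100.15) → (115.61,97.03). Open path.

**Shape 5** — `<circle>` circle, stroke `#0000ff` → cut (S880, F865). Machine vertices: (131.48,157.70) → (128.94,165.52) → (122.28,170.36) → (114.06,170.36) → (107.40,165.52) → (104.86,157.70) → (107.40,149.88) → (114.06,145.04) → (122.28,145.04) → (128.94,149.88) → (131.48,157.70). Closed: final G1 returns to the first vertex.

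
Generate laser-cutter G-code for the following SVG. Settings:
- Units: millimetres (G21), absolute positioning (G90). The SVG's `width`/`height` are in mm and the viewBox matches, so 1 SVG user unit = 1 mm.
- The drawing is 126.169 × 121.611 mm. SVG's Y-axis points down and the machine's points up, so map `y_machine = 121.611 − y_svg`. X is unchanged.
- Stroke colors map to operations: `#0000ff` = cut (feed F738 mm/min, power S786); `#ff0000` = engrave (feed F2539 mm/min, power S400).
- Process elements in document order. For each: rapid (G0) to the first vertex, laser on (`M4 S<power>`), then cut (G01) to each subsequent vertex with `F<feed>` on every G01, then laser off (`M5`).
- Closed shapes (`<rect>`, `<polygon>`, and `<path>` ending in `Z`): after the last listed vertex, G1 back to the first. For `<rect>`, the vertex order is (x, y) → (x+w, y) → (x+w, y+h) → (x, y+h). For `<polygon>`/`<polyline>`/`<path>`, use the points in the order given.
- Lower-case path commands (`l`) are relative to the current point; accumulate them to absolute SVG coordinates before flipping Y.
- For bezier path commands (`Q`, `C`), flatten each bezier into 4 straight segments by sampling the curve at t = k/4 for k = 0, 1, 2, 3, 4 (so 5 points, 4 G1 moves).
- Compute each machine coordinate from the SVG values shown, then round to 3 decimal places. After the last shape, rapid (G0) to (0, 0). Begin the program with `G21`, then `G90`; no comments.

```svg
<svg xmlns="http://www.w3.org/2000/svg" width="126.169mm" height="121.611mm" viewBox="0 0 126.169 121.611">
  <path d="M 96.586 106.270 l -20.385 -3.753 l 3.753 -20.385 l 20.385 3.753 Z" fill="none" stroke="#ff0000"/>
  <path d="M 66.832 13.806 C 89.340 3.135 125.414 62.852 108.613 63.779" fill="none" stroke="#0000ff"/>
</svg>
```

G21
G90
G0 X96.586 Y15.341
M4 S400
G01 X76.201 Y19.094 F2539
G01 X79.954 Y39.479 F2539
G01 X100.339 Y35.726 F2539
G01 X96.586 Y15.341 F2539
M5
G0 X66.832 Y107.805
M4 S786
G01 X85.218 Y104.629 F738
G01 X102.463 Y87.168 F738
G01 X112.338 Y67.532 F738
G01 X108.613 Y57.832 F738
M5
G0 X0.000 Y0.000

1 u = 1 mm; y_m = 121.611 − y.

[1] `<path>` regular polygon, #ff0000→engrave S400 F2539: (96.586,15.341) → (76.201,19.094) → (79.954,39.479) → (100.339,35.726) → (96.586,15.341) (closed)

[2] `<path>` cubic bezier, #0000ff→cut S786 F738: (66.832,107.805) → (85.218,104.629) → (102.463,87.168) → (112.338,67.532) → (108.613,57.832)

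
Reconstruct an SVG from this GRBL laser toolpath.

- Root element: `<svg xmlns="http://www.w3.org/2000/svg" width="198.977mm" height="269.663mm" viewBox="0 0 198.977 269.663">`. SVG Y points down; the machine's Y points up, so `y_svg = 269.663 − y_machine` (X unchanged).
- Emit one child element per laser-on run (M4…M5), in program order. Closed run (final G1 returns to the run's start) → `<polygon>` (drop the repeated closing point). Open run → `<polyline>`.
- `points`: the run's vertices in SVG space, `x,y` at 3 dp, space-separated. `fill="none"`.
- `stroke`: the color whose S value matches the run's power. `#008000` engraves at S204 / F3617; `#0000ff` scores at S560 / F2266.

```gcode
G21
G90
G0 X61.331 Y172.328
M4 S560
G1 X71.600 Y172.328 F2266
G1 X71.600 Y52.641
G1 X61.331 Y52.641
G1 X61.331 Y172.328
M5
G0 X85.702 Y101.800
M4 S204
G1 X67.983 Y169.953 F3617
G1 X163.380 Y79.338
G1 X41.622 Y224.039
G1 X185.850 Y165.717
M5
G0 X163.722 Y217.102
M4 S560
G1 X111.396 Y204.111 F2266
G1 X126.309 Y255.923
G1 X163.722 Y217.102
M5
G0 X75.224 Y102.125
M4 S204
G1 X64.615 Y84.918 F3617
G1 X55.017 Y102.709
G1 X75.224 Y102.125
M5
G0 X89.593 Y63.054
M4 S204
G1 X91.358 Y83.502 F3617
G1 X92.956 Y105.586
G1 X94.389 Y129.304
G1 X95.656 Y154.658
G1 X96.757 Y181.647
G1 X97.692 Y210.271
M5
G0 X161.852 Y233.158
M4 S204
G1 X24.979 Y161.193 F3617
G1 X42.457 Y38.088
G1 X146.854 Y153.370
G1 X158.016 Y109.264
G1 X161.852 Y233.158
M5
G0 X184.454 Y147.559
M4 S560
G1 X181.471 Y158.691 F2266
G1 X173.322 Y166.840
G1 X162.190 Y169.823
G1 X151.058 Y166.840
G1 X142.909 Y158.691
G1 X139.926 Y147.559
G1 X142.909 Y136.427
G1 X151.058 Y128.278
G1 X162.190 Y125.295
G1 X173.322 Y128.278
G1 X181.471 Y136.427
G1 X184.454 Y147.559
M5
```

<svg xmlns="http://www.w3.org/2000/svg" width="198.977mm" height="269.663mm" viewBox="0 0 198.977 269.663">
  <polygon points="61.331,97.335 71.600,97.335 71.600,217.022 61.331,217.022" fill="none" stroke="#0000ff"/>
  <polyline points="85.702,167.863 67.983,99.710 163.380,190.325 41.622,45.624 185.850,103.946" fill="none" stroke="#008000"/>
  <polygon points="163.722,52.561 111.396,65.552 126.309,13.740" fill="none" stroke="#0000ff"/>
  <polygon points="75.224,167.538 64.615,184.745 55.017,166.954" fill="none" stroke="#008000"/>
  <polyline points="89.593,206.609 91.358,186.161 92.956,164.077 94.389,140.359 95.656,115.005 96.757,88.016 97.692,59.392" fill="none" stroke="#008000"/>
  <polygon points="161.852,36.505 24.979,108.470 42.457,231.575 146.854,116.293 158.016,160.399" fill="none" stroke="#008000"/>
  <polygon points="184.454,122.104 181.471,110.972 173.322,102.823 162.190,99.840 151.058,102.823 142.909,110.972 139.926,122.104 142.909,133.236 151.058,141.385 162.190,144.368 173.322,141.385 181.471,133.236" fill="none" stroke="#0000ff"/>
</svg>

Machine Y-up, SVG Y-down with viewBox height 269.663, so y_svg = 269.663 − y_machine; X carries over.

Run 1: power S560 maps to stroke `#0000ff` (score). The run returns to its start, so emit a `<polygon>` with points (Y-flipped): 61.331,97.335 71.600,97.335 71.600,217.022 61.331,217.022.

Run 2: S204 ⇒ engrave layer `#008000`. The run is open, so emit a `<polyline>` with points (Y-flipped): 85.702,167.863 67.983,99.710 163.380,190.325 41.622,45.624 185.850,103.946.

Run 3: S560 ⇒ score layer `#0000ff`. The run returns to its start, so emit a `<polygon>` with points (Y-flipped): 163.722,52.561 111.396,65.552 126.309,13.740.

Run 4: S204 ⇒ engrave layer `#008000`. The run returns to its start, so emit a `<polygon>` with points (Y-flipped): 75.224,167.538 64.615,184.745 55.017,166.954.

Run 5: S204 ⇒ engrave layer `#008000`. The run is open, so emit a `<polyline>` with points (Y-flipped): 89.593,206.609 91.358,186.161 92.956,164.077 94.389,140.359 95.656,115.005 96.757,88.016 97.692,59.392.

Run 6: the run's S204 means `#008000` (engrave). The run returns to its start, so emit a `<polygon>` with points (Y-flipped): 161.852,36.505 24.979,108.470 42.457,231.575 146.854,116.293 158.016,160.399.

Run 7: S560 ⇒ score layer `#0000ff`. The run returns to its start, so emit a `<polygon>` with points (Y-flipped): 184.454,122.104 181.471,110.972 173.322,102.823 162.190,99.840 151.058,102.823 142.909,110.972 139.926,122.104 142.909,133.236 151.058,141.385 162.190,144.368 173.322,141.385 181.471,133.236.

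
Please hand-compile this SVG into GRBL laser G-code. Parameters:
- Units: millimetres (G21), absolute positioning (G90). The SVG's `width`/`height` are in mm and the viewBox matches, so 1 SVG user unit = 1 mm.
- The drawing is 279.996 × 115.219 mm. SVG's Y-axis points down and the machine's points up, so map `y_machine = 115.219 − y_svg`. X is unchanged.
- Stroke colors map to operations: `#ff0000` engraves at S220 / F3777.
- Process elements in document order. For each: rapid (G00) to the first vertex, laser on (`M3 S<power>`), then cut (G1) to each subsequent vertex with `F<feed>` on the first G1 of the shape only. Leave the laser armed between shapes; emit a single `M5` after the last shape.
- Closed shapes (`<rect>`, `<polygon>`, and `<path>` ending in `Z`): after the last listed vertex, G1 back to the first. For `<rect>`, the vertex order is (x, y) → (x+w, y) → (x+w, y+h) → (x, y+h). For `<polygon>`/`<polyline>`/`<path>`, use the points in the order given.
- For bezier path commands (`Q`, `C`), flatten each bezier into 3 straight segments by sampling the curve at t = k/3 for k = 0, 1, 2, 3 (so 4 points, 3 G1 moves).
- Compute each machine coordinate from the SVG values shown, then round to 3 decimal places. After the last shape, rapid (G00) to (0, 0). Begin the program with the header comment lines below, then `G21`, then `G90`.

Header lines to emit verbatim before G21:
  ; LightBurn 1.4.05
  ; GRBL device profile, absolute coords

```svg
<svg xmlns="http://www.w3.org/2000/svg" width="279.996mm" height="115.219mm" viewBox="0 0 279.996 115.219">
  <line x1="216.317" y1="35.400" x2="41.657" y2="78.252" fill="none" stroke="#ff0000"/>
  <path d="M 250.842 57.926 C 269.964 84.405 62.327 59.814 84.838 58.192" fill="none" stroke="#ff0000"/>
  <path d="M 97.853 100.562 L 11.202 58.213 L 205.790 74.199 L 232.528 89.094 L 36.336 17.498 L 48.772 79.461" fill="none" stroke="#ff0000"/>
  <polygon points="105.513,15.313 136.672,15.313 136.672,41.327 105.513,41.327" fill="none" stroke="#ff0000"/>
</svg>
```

; LightBurn 1.4.05
; GRBL device profile, absolute coords
G21
G90
G00 X216.317 Y79.819
M3 S220
G1 X41.657 Y36.967 F3777
G00 X250.842 Y57.293
M3 S220
G1 X211.300 Y45.095 F3777
G1 X122.121 Y50.491
G1 X84.838 Y57.027
G00 X97.853 Y14.657
M3 S220
G1 X11.202 Y57.006 F3777
G1 X205.790 Y41.020
G1 X232.528 Y26.125
G1 X36.336 Y97.721
G1 X48.772 Y35.758
G00 X105.513 Y99.906
M3 S220
G1 X136.672 Y99.906 F3777
G1 X136.672 Y73.892
G1 X105.513 Y73.892
G1 X105.513 Y99.906
M5
G00 X0.000 Y0.000

viewBox `0 0 279.996 115.219` with mm width/height → 1 unit = 1 mm. Flip: y_m = 115.219 − y_svg.

**Shape 1** — `<line>` line segment, stroke `#ff0000` → engrave (S220, F3777). Machine vertices: (216.317,79.819) → (41.657,36.967). Open path.

**Shape 2** — `<path>` cubic bezier, stroke `#ff0000` → engrave (S220, F3777). Control points (SVG): P0=(250.842,57.926), P1=(269.964,84.405), P2=(62.327,59.814), P3=(84.838,58.192); sampled at t=k/3. Machine vertices: (250.842,57.293) → (211.300,45.095) → (122.121,50.491) → (84.838,57.027). Open path.

**Shape 3** — `<path>` open polyline, stroke `#ff0000` → engrave (S220, F3777). Machine vertices: (97.853,14.657) → (11.202,57.006) → (205.790,41.020) → (232.528,26.125) → (36.336,97.721) → (48.772,35.758). Open path.

**Shape 4** — `<polygon>` rectangle, stroke `#ff0000` → engrave (S220, F3777). Machine vertices: (105.513,99.906) → (136.672,99.906) → (136.672,73.892) → (105.513,73.892) → (105.513,99.906). Closed: final G1 returns to the first vertex.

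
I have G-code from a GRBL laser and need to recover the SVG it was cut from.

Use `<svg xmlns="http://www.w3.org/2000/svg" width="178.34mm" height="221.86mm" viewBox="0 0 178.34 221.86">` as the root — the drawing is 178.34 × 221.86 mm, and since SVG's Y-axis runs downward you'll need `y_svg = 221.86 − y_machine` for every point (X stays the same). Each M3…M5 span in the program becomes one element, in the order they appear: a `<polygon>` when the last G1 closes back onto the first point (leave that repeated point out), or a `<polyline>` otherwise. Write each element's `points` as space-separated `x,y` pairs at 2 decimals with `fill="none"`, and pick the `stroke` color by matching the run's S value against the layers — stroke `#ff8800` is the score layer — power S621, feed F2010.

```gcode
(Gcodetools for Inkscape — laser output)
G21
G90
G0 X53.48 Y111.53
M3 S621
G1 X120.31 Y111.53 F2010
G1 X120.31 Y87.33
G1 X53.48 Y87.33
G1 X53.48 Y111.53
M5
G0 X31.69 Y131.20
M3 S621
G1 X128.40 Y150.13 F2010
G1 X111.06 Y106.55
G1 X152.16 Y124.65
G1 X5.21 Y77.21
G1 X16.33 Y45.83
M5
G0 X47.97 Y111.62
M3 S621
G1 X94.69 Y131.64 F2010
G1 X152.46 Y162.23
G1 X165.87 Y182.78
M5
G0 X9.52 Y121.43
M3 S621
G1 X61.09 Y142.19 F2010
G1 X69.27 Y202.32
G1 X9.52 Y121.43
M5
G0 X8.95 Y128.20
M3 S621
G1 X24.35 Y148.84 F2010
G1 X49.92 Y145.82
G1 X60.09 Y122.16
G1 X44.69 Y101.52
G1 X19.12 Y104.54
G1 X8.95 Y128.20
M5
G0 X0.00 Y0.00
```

<svg xmlns="http://www.w3.org/2000/svg" width="178.34mm" height="221.86mm" viewBox="0 0 178.34 221.86">
  <polygon points="53.48,110.33 120.31,110.33 120.31,134.53 53.48,134.53" fill="none" stroke="#ff8800"/>
  <polyline points="31.69,90.66 128.40,71.73 111.06,115.31 152.16,97.21 5.21,144.65 16.33,176.03" fill="none" stroke="#ff8800"/>
  <polyline points="47.97,110.24 94.69,90.22 152.46,59.63 165.87,39.08" fill="none" stroke="#ff8800"/>
  <polygon points="9.52,100.43 61.09,79.67 69.27,19.54" fill="none" stroke="#ff8800"/>
  <polygon points="8.95,93.66 24.35,73.02 49.92,76.04 60.09,99.70 44.69,120.34 19.12,117.32" fill="none" stroke="#ff8800"/>
</svg>

Each laser-on run becomes one SVG element. Flip Y back into SVG space with y_svg = 221.86 − y_machine. Every run uses S621, so all elements get stroke `#ff8800` (score).

Run 1: The run returns to its start, so emit a `<polygon>` with points (Y-flipped): 53.48,110.33 120.31,110.33 120.31,134.53 53.48,134.53.

Run 2: The run is open, so emit a `<polyline>` with points (Y-flipped): 31.69,90.66 128.40,71.73 111.06,115.31 152.16,97.21 5.21,144.65 16.33,176.03.

Run 3: The run is open, so emit a `<polyline>` with points (Y-flipped): 47.97,110.24 94.69,90.22 152.46,59.63 165.87,39.08.

Run 4: The run returns to its start, so emit a `<polygon>` with points (Y-flipped): 9.52,100.43 61.09,79.67 69.27,19.54.

Run 5: The run returns to its start, so emit a `<polygon>` with points (Y-flipped): 8.95,93.66 24.35,73.02 49.92,76.04 60.09,99.70 44.69,120.34 19.12,117.32.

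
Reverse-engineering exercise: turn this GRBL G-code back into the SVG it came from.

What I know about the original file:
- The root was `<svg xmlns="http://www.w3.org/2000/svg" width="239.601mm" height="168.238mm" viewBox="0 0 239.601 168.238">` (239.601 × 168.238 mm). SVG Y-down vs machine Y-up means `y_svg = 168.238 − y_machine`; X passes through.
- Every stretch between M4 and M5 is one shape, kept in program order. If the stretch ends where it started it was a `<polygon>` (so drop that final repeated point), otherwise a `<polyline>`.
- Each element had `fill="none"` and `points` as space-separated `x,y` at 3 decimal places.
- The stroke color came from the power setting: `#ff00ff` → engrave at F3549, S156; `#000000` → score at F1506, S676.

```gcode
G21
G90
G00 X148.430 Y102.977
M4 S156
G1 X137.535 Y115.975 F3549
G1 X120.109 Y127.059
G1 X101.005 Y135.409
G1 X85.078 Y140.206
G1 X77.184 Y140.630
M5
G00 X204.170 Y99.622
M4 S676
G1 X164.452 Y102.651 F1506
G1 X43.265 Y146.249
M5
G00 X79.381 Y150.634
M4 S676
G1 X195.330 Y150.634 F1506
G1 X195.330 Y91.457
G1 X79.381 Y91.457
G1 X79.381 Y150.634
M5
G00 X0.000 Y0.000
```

<svg xmlns="http://www.w3.org/2000/svg" width="239.601mm" height="168.238mm" viewBox="0 0 239.601 168.238">
  <polyline points="148.430,65.261 137.535,52.263 120.109,41.179 101.005,32.829 85.078,28.032 77.184,27.608" fill="none" stroke="#ff00ff"/>
  <polyline points="204.170,68.616 164.452,65.587 43.265,21.989" fill="none" stroke="#000000"/>
  <polygon points="79.381,17.604 195.330,17.604 195.330,76.781 79.381,76.781" fill="none" stroke="#000000"/>
</svg>

Machine Y-up, SVG Y-down with viewBox height 168.238, so y_svg = 168.238 − y_machine; X carries over.

Run 1: the run's S156 means `#ff00ff` (engrave). The run is open, so emit a `<polyline>` with points (Y-flipped): 148.430,65.261 137.535,52.263 120.109,41.179 101.005,32.829 85.078,28.032 77.184,27.608.

Run 2: S676 ⇒ score layer `#000000`. The run is open, so emit a `<polyline>` with points (Y-flipped): 204.170,68.616 164.452,65.587 43.265,21.989.

Run 3: power S676 maps to stroke `#000000` (score). The run returns to its start, so emit a `<polygon>` with points (Y-flipped): 79.381,17.604 195.330,17.604 195.330,76.781 79.381,76.781.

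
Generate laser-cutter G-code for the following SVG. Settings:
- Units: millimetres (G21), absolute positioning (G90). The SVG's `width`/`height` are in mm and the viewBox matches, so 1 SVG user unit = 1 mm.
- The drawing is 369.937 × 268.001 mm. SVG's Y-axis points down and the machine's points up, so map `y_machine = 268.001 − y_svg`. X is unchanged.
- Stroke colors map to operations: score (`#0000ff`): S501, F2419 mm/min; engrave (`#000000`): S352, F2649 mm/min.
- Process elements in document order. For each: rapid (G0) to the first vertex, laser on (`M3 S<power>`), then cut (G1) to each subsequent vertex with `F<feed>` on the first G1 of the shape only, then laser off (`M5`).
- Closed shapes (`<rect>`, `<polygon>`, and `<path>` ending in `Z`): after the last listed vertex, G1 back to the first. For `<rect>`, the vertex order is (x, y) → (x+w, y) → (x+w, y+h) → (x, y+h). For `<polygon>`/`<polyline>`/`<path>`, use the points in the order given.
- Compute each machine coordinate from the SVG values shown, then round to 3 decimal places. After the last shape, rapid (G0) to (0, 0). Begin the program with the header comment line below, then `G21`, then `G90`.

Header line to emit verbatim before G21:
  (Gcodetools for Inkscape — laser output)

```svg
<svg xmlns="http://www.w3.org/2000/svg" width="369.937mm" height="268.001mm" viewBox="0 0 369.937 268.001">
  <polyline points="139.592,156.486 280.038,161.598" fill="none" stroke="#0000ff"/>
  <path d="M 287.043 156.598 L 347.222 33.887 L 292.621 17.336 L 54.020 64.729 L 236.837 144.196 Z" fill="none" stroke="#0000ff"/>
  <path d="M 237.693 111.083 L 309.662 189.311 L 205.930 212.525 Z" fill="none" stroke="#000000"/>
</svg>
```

(Gcodetools for Inkscape — laser output)
G21
G90
G0 X139.592 Y111.515
M3 S501
G1 X280.038 Y106.403 F2419
M5
G0 X287.043 Y111.403
M3 S501
G1 X347.222 Y234.114 F2419
G1 X292.621 Y250.665
G1 X54.020 Y203.272
G1 X236.837 Y123.805
G1 X287.043 Y111.403
M5
G0 X237.693 Y156.918
M3 S352
G1 X309.662 Y78.690 F2649
G1 X205.930 Y55.476
G1 X237.693 Y156.918
M5
G0 X0.000 Y0.000

viewBox `0 0 369.937 268.001` with mm width/height → 1 unit = 1 mm. Flip: y_m = 268.001 − y_svg.

**Shape 1** — `<polyline>` line segment, stroke `#0000ff` → score (S501, F2419). Machine vertices: (139.592,111.515) → (280.038,106.403). Open path.

**Shape 2** — `<path>` closed polygon, stroke `#0000ff` → score (S501, F2419). Machine vertices: (287.043,111.403) → (347.222,234.114) → (292.621,250.665) → (54.020,203.272) → (236.837,123.805) → (287.043,111.403). Closed: final G1 returns to the first vertex.

**Shape 3** — `<path>` regular polygon, stroke `#000000` → engrave (S352, F2649). Machine vertices: (237.693,156.918) → (309.662,78.690) → (205.930,55.476) → (237.693,156.918). Closed: final G1 returns to the first vertex.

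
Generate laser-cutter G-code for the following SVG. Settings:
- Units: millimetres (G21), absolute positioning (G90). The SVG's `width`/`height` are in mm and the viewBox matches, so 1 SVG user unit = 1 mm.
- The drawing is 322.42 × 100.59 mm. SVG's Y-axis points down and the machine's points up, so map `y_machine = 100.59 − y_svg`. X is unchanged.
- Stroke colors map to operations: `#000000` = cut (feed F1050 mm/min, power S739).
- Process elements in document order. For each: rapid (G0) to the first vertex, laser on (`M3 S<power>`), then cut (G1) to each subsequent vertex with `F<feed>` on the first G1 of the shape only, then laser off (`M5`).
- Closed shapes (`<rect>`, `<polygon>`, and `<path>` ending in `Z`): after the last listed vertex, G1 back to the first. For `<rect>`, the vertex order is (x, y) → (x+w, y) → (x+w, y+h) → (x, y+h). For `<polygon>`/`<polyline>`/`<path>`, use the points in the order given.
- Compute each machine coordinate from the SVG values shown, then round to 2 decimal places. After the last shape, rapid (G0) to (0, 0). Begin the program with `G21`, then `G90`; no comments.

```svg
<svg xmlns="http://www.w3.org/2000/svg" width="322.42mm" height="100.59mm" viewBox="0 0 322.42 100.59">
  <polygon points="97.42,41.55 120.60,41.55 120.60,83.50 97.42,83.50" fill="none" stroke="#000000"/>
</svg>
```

1 u = 1 mm; y_m = 100.59 − y.

[1] `<polygon>` rectangle, #000000→cut S739 F1050: (97.42,59.04) → (120.60,59.04) → (120.60,17.09) → (97.42,17.09) → (97.42,59.04) (closed)

G21
G90
G0 X97.42 Y59.04
M3 S739
G1 X120.60 Y59.04 F1050
G1 X120.60 Y17.09
G1 X97.42 Y17.09
G1 X97.42 Y59.04
M5
G0 X0.00 Y0.00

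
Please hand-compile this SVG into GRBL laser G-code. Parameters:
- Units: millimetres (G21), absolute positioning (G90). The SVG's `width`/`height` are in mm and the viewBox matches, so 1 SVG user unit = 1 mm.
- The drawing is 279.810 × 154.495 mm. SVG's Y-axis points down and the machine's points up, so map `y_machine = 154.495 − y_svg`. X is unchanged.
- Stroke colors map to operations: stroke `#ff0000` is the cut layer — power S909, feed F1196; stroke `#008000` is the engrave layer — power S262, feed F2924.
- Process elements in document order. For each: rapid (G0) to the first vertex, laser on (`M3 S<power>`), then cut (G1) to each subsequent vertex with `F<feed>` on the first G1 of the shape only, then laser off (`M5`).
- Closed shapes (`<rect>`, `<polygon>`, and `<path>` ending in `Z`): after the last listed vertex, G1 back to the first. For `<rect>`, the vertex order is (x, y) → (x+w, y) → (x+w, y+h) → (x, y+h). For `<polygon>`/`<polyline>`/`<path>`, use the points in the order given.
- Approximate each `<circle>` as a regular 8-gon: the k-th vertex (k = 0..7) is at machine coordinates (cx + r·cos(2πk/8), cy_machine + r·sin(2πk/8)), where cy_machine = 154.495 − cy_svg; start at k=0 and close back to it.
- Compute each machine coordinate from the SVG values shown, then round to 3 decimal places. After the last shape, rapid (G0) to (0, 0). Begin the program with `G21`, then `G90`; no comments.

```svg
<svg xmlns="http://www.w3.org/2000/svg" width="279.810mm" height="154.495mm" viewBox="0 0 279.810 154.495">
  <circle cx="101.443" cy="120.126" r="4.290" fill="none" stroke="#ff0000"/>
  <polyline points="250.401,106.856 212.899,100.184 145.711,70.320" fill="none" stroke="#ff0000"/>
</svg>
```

G21
G90
G0 X105.733 Y34.369
M3 S909
G1 X104.476 Y37.402 F1196
G1 X101.443 Y38.659
G1 X98.410 Y37.402
G1 X97.153 Y34.369
G1 X98.410 Y31.336
G1 X101.443 Y30.079
G1 X104.476 Y31.336
G1 X105.733 Y34.369
M5
G0 X250.401 Y47.639
M3 S909
G1 X212.899 Y54.311 F1196
G1 X145.711 Y84.175
M5
G0 X0.000 Y0.000

Since the viewBox matches the mm dimensions, user units are millimetres directly. The only transform is the Y-flip y_m = 154.495 − y_svg.

Shape 1 is a circle drawn with `<circle>`. Its stroke #ff0000 means cut at S909, F1196. After flipping Y the toolpath is (105.733,34.369) → (104.476,37.402) → (101.443,38.659) → (98.410,37.402) → (97.153,34.369) → (98.410,31.336) → (101.443,30.079) → (104.476,31.336) → (105.733,34.369), returning to the start.

Shape 2 is a open polyline drawn with `<polyline>`. Its stroke #ff0000 means cut at S909, F1196. After flipping Y the toolpath is (250.401,47.639) → (212.899,54.311) → (145.711,84.175).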